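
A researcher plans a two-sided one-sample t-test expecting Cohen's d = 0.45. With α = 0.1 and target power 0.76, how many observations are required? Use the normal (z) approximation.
n = 28

Sample size formula (one-sample t-test, normal approximation):
n = ((z_{α/2} + z_β) / d)²

z_{α/2} = 1.645 (for α = 0.1, two-sided)
z_β = 0.706 (for power = 0.76)
d = 0.45

n = ((1.645 + 0.706) / 0.45)²
n = (5.224)²
n ≈ 27.29
Round up to the next whole number: n = 28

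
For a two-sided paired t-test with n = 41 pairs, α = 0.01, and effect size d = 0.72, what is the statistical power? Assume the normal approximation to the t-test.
Power ≈ 0.98

Power calculation (paired t-test, normal approximation):
z_β = d · √n - z_{α/2}
z_β = 0.72 · √41 - 2.576
z_β = 0.72 · 6.403 - 2.576
z_β = 2.034

Power = Φ(z_β) = Φ(2.034) ≈ 0.979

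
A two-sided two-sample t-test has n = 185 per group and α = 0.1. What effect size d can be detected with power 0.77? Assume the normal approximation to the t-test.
d ≈ 0.25

Minimum detectable effect (two-sample t-test, normal approximation):
d = (z_{α/2} + z_β) / √(n/2)
d = (1.645 + 0.739) / √(185/2)
d = 2.384 / 9.618
d ≈ 0.25

By Cohen's convention (0.2 small / 0.5 medium / 0.8 large): small effect.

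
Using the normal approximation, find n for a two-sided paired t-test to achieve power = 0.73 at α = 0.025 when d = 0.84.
n = 12 pairs

Sample size formula (paired t-test, normal approximation):
n = ((z_{α/2} + z_β) / d)²

z_{α/2} = 2.241 (for α = 0.025, two-sided)
z_β = 0.613 (for power = 0.73)
d = 0.84

n = ((2.241 + 0.613) / 0.84)²
n = (3.398)²
n ≈ 11.55
Round up to the next whole number: n = 12 pairs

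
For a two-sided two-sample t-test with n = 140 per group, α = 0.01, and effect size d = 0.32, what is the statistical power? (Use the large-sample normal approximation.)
Power ≈ 0.54

Power calculation (two-sample t-test, normal approximation):
z_β = d · √(n/2) - z_{α/2}
z_β = 0.32 · √(140/2) - 2.576
z_β = 0.32 · 8.367 - 2.576
z_β = 0.101

Power = Φ(z_β) = Φ(0.101) ≈ 0.540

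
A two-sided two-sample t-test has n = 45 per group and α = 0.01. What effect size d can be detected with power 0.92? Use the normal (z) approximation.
d ≈ 0.84

Minimum detectable effect (two-sample t-test, normal approximation):
d = (z_{α/2} + z_β) / √(n/2)
d = (2.576 + 1.405) / √(45/2)
d = 3.981 / 4.743
d ≈ 0.84

By Cohen's convention (0.2 small / 0.5 medium / 0.8 large): large effect.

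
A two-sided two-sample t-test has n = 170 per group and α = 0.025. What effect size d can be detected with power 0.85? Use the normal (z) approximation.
d ≈ 0.36

Minimum detectable effect (two-sample t-test, normal approximation):
d = (z_{α/2} + z_β) / √(n/2)
d = (2.241 + 1.036) / √(170/2)
d = 3.278 / 9.220
d ≈ 0.36

By Cohen's convention (0.2 small / 0.5 medium / 0.8 large): small effect.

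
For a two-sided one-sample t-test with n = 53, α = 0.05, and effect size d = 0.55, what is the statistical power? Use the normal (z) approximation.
Power ≈ 0.98

Power calculation (one-sample t-test, normal approximation):
z_β = d · √n - z_{α/2}
z_β = 0.55 · √53 - 1.960
z_β = 0.55 · 7.280 - 1.960
z_β = 2.044

Power = Φ(z_β) = Φ(2.044) ≈ 0.980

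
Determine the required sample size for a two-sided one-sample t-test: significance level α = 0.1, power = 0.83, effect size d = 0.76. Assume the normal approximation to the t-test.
n = 12

Sample size formula (one-sample t-test, normal approximation):
n = ((z_{α/2} + z_β) / d)²

z_{α/2} = 1.645 (for α = 0.1, two-sided)
z_β = 0.954 (for power = 0.83)
d = 0.76

n = ((1.645 + 0.954) / 0.76)²
n = (3.420)²
n ≈ 11.70
Round up to the next whole number: n = 12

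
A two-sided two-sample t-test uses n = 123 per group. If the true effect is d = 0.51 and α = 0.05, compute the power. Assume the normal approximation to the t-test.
Power ≈ 0.98

Power calculation (two-sample t-test, normal approximation):
z_β = d · √(n/2) - z_{α/2}
z_β = 0.51 · √(123/2) - 1.960
z_β = 0.51 · 7.842 - 1.960
z_β = 2.040

Power = Φ(z_β) = Φ(2.040) ≈ 0.979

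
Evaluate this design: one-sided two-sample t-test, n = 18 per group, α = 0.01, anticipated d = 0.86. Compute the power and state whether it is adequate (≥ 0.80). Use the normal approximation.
Power ≈ 0.60; the study is underpowered (power < 0.80)

Power calculation (two-sample t-test, normal approximation):
z_β = d · √(n/2) - z_α
z_β = 0.86 · √(18/2) - 2.326
z_β = 0.86 · 3.000 - 2.326
z_β = 0.254

Power = Φ(z_β) = Φ(0.254) ≈ 0.600

Effect size d = 0.86 is large by Cohen's convention (0.2/0.5/0.8).

Threshold: power ≥ 0.80 is conventionally adequate.
Power ≈ 0.60 → the study is underpowered (power < 0.80).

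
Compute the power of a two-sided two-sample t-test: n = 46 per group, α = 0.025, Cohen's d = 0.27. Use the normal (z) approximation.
Power ≈ 0.17

Power calculation (two-sample t-test, normal approximation):
z_β = d · √(n/2) - z_{α/2}
z_β = 0.27 · √(46/2) - 2.241
z_β = 0.27 · 4.796 - 2.241
z_β = -0.947

Power = Φ(z_β) = Φ(-0.947) ≈ 0.172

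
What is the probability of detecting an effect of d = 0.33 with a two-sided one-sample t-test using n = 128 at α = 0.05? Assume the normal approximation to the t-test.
Power ≈ 0.96

Power calculation (one-sample t-test, normal approximation):
z_β = d · √n - z_{α/2}
z_β = 0.33 · √128 - 1.960
z_β = 0.33 · 11.314 - 1.960
z_β = 1.774

Power = Φ(z_β) = Φ(1.774) ≈ 0.962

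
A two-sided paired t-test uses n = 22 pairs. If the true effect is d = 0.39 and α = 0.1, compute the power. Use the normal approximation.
Power ≈ 0.57

Power calculation (paired t-test, normal approximation):
z_β = d · √n - z_{α/2}
z_β = 0.39 · √22 - 1.645
z_β = 0.39 · 4.690 - 1.645
z_β = 0.184

Power = Φ(z_β) = Φ(0.184) ≈ 0.573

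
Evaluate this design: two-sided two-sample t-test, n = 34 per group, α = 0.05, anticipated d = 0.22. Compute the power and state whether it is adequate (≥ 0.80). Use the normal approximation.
Power ≈ 0.15; the study is underpowered (power < 0.80)

Power calculation (two-sample t-test, normal approximation):
z_β = d · √(n/2) - z_{α/2}
z_β = 0.22 · √(34/2) - 1.960
z_β = 0.22 · 4.123 - 1.960
z_β = -1.053

Power = Φ(z_β) = Φ(-1.053) ≈ 0.146

Effect size d = 0.22 is small by Cohen's convention (0.2/0.5/0.8).

Threshold: power ≥ 0.80 is conventionally adequate.
Power ≈ 0.15 → the study is underpowered (power < 0.80).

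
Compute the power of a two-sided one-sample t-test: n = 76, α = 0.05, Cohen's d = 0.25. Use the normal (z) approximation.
Power ≈ 0.59

Power calculation (one-sample t-test, normal approximation):
z_β = d · √n - z_{α/2}
z_β = 0.25 · √76 - 1.960
z_β = 0.25 · 8.718 - 1.960
z_β = 0.219

Power = Φ(z_β) = Φ(0.219) ≈ 0.587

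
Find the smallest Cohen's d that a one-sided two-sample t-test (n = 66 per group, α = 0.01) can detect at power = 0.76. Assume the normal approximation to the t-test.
d ≈ 0.53

Minimum detectable effect (two-sample t-test, normal approximation):
d = (z_α + z_β) / √(n/2)
d = (2.326 + 0.706) / √(66/2)
d = 3.033 / 5.745
d ≈ 0.53

By Cohen's convention (0.2 small / 0.5 medium / 0.8 large): medium effect.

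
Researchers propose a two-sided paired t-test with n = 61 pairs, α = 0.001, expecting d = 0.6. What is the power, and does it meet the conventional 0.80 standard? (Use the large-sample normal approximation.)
Power ≈ 0.92; the study is adequately powered (power ≥ 0.80)

Power calculation (paired t-test, normal approximation):
z_β = d · √n - z_{α/2}
z_β = 0.6 · √61 - 3.291
z_β = 0.6 · 7.810 - 3.291
z_β = 1.396

Power = Φ(z_β) = Φ(1.396) ≈ 0.919

Effect size d = 0.6 is medium by Cohen's convention (0.2/0.5/0.8).

Threshold: power ≥ 0.80 is conventionally adequate.
Power ≈ 0.92 → the study is adequately powered (power ≥ 0.80).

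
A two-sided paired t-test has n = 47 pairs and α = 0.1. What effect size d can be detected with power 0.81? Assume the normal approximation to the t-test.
d ≈ 0.37

Minimum detectable effect (paired t-test, normal approximation):
d = (z_{α/2} + z_β) / √n
d = (1.645 + 0.878) / √47
d = 2.523 / 6.856
d ≈ 0.37

By Cohen's convention (0.2 small / 0.5 medium / 0.8 large): small effect.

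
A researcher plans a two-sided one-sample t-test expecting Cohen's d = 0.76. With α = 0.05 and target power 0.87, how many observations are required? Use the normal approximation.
n = 17

Sample size formula (one-sample t-test, normal approximation):
n = ((z_{α/2} + z_β) / d)²

z_{α/2} = 1.960 (for α = 0.05, two-sided)
z_β = 1.126 (for power = 0.87)
d = 0.76

n = ((1.960 + 1.126) / 0.76)²
n = (4.061)²
n ≈ 16.49
Round up to the next whole number: n = 17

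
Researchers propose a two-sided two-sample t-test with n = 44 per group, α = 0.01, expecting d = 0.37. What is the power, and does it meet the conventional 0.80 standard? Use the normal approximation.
Power ≈ 0.20; the study is underpowered (power < 0.80)

Power calculation (two-sample t-test, normal approximation):
z_β = d · √(n/2) - z_{α/2}
z_β = 0.37 · √(44/2) - 2.576
z_β = 0.37 · 4.690 - 2.576
z_β = -0.840

Power = Φ(z_β) = Φ(-0.840) ≈ 0.200

Effect size d = 0.37 is small by Cohen's convention (0.2/0.5/0.8).

Threshold: power ≥ 0.80 is conventionally adequate.
Power ≈ 0.20 → the study is underpowered (power < 0.80).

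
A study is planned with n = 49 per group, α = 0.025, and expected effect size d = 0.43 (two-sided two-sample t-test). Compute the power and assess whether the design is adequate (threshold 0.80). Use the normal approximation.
Power ≈ 0.46; the study is underpowered (power < 0.80)

Power calculation (two-sample t-test, normal approximation):
z_β = d · √(n/2) - z_{α/2}
z_β = 0.43 · √(49/2) - 2.241
z_β = 0.43 · 4.950 - 2.241
z_β = -0.113

Power = Φ(z_β) = Φ(-0.113) ≈ 0.455

Effect size d = 0.43 is small by Cohen's convention (0.2/0.5/0.8).

Threshold: power ≥ 0.80 is conventionally adequate.
Power ≈ 0.46 → the study is underpowered (power < 0.80).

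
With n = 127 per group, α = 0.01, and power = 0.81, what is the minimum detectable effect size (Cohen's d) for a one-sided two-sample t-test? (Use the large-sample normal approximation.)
d ≈ 0.40

Minimum detectable effect (two-sample t-test, normal approximation):
d = (z_α + z_β) / √(n/2)
d = (2.326 + 0.878) / √(127/2)
d = 3.204 / 7.969
d ≈ 0.40

By Cohen's convention (0.2 small / 0.5 medium / 0.8 large): small effect.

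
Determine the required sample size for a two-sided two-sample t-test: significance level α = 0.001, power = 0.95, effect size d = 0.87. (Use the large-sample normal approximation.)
n = 65 per group

Sample size formula (two-sample t-test, normal approximation):
n = 2 · ((z_{α/2} + z_β) / d)²

z_{α/2} = 3.291 (for α = 0.001, two-sided)
z_β = 1.645 (for power = 0.95)
d = 0.87

n = 2 · ((3.291 + 1.645) / 0.87)²
n = 2 · (5.674)²
n ≈ 64.39
Round up to the next whole number: n = 65 per group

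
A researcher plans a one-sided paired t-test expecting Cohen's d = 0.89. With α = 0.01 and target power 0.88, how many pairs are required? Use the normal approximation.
n = 16 pairs

Sample size formula (paired t-test, normal approximation):
n = ((z_α + z_β) / d)²

z_α = 2.326 (for α = 0.01, one-sided)
z_β = 1.175 (for power = 0.88)
d = 0.89

n = ((2.326 + 1.175) / 0.89)²
n = (3.934)²
n ≈ 15.48
Round up to the next whole number: n = 16 pairs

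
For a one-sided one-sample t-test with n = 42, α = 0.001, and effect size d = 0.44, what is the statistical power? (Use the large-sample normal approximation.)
Power ≈ 0.41

Power calculation (one-sample t-test, normal approximation):
z_β = d · √n - z_α
z_β = 0.44 · √42 - 3.090
z_β = 0.44 · 6.481 - 3.090
z_β = -0.239

Power = Φ(z_β) = Φ(-0.239) ≈ 0.406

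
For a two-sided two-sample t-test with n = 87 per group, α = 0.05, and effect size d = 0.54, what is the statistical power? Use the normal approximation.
Power ≈ 0.95

Power calculation (two-sample t-test, normal approximation):
z_β = d · √(n/2) - z_{α/2}
z_β = 0.54 · √(87/2) - 1.960
z_β = 0.54 · 6.595 - 1.960
z_β = 1.602

Power = Φ(z_β) = Φ(1.602) ≈ 0.945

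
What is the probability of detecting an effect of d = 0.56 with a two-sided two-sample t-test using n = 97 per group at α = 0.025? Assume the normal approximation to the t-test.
Power ≈ 0.95

Power calculation (two-sample t-test, normal approximation):
z_β = d · √(n/2) - z_{α/2}
z_β = 0.56 · √(97/2) - 2.241
z_β = 0.56 · 6.964 - 2.241
z_β = 1.659

Power = Φ(z_β) = Φ(1.659) ≈ 0.951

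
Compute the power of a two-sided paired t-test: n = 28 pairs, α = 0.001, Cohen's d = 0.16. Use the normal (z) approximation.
Power ≈ 0.01

Power calculation (paired t-test, normal approximation):
z_β = d · √n - z_{α/2}
z_β = 0.16 · √28 - 3.291
z_β = 0.16 · 5.292 - 3.291
z_β = -2.444

Power = Φ(z_β) = Φ(-2.444) ≈ 0.007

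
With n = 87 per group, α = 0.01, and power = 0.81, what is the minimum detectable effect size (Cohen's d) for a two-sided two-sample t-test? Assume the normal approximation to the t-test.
d ≈ 0.52

Minimum detectable effect (two-sample t-test, normal approximation):
d = (z_{α/2} + z_β) / √(n/2)
d = (2.576 + 0.878) / √(87/2)
d = 3.454 / 6.595
d ≈ 0.52

By Cohen's convention (0.2 small / 0.5 medium / 0.8 large): medium effect.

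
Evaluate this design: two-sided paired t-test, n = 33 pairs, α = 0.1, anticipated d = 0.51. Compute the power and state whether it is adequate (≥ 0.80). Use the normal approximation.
Power ≈ 0.90; the study is adequately powered (power ≥ 0.80)

Power calculation (paired t-test, normal approximation):
z_β = d · √n - z_{α/2}
z_β = 0.51 · √33 - 1.645
z_β = 0.51 · 5.745 - 1.645
z_β = 1.285

Power = Φ(z_β) = Φ(1.285) ≈ 0.901

Effect size d = 0.51 is medium by Cohen's convention (0.2/0.5/0.8).

Threshold: power ≥ 0.80 is conventionally adequate.
Power ≈ 0.90 → the study is adequately powered (power ≥ 0.80).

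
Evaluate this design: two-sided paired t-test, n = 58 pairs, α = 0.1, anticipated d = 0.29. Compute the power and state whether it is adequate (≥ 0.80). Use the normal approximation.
Power ≈ 0.71; the study is underpowered (power < 0.80)

Power calculation (paired t-test, normal approximation):
z_β = d · √n - z_{α/2}
z_β = 0.29 · √58 - 1.645
z_β = 0.29 · 7.616 - 1.645
z_β = 0.564

Power = Φ(z_β) = Φ(0.564) ≈ 0.714

Effect size d = 0.29 is small by Cohen's convention (0.2/0.5/0.8).

Threshold: power ≥ 0.80 is conventionally adequate.
Power ≈ 0.71 → the study is underpowered (power < 0.80).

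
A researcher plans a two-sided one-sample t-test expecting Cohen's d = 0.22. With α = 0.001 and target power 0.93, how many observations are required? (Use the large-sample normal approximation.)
n = 470

Sample size formula (one-sample t-test, normal approximation):
n = ((z_{α/2} + z_β) / d)²

z_{α/2} = 3.291 (for α = 0.001, two-sided)
z_β = 1.476 (for power = 0.93)
d = 0.22

n = ((3.291 + 1.476) / 0.22)²
n = (21.668)²
n ≈ 469.50
Round up to the next whole number: n = 470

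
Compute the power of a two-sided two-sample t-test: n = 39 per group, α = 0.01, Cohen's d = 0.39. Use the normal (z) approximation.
Power ≈ 0.20

Power calculation (two-sample t-test, normal approximation):
z_β = d · √(n/2) - z_{α/2}
z_β = 0.39 · √(39/2) - 2.576
z_β = 0.39 · 4.416 - 2.576
z_β = -0.854

Power = Φ(z_β) = Φ(-0.854) ≈ 0.197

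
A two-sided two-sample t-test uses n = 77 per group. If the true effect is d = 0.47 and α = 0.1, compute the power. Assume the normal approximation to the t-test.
Power ≈ 0.90

Power calculation (two-sample t-test, normal approximation):
z_β = d · √(n/2) - z_{α/2}
z_β = 0.47 · √(77/2) - 1.645
z_β = 0.47 · 6.205 - 1.645
z_β = 1.271

Power = Φ(z_β) = Φ(1.271) ≈ 0.898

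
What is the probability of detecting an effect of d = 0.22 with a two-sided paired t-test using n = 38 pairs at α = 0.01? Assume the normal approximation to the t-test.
Power ≈ 0.11

Power calculation (paired t-test, normal approximation):
z_β = d · √n - z_{α/2}
z_β = 0.22 · √38 - 2.576
z_β = 0.22 · 6.164 - 2.576
z_β = -1.220

Power = Φ(z_β) = Φ(-1.220) ≈ 0.111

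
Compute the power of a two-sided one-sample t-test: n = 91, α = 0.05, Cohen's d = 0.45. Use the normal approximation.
Power ≈ 0.99

Power calculation (one-sample t-test, normal approximation):
z_β = d · √n - z_{α/2}
z_β = 0.45 · √91 - 1.960
z_β = 0.45 · 9.539 - 1.960
z_β = 2.333

Power = Φ(z_β) = Φ(2.333) ≈ 0.990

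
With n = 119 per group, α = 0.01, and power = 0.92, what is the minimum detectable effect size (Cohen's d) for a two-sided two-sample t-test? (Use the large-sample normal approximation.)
d ≈ 0.52

Minimum detectable effect (two-sample t-test, normal approximation):
d = (z_{α/2} + z_β) / √(n/2)
d = (2.576 + 1.405) / √(119/2)
d = 3.981 / 7.714
d ≈ 0.52

By Cohen's convention (0.2 small / 0.5 medium / 0.8 large): medium effect.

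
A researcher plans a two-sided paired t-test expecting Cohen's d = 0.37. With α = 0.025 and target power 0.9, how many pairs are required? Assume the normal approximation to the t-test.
n = 91 pairs

Sample size formula (paired t-test, normal approximation):
n = ((z_{α/2} + z_β) / d)²

z_{α/2} = 2.241 (for α = 0.025, two-sided)
z_β = 1.282 (for power = 0.9)
d = 0.37

n = ((2.241 + 1.282) / 0.37)²
n = (9.522)²
n ≈ 90.67
Round up to the next whole number: n = 91 pairs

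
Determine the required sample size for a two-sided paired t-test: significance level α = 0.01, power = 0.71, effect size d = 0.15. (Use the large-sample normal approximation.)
n = 436 pairs

Sample size formula (paired t-test, normal approximation):
n = ((z_{α/2} + z_β) / d)²

z_{α/2} = 2.576 (for α = 0.01, two-sided)
z_β = 0.553 (for power = 0.71)
d = 0.15

n = ((2.576 + 0.553) / 0.15)²
n = (20.860)²
n ≈ 435.14
Round up to the next whole number: n = 436 pairs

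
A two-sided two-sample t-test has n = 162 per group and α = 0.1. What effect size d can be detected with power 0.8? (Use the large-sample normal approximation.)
d ≈ 0.28

Minimum detectable effect (two-sample t-test, normal approximation):
d = (z_{α/2} + z_β) / √(n/2)
d = (1.645 + 0.842) / √(162/2)
d = 2.486 / 9.000
d ≈ 0.28

By Cohen's convention (0.2 small / 0.5 medium / 0.8 large): small effect.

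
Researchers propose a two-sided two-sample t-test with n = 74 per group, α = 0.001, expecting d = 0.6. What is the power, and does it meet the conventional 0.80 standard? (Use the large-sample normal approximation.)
Power ≈ 0.64; the study is underpowered (power < 0.80)

Power calculation (two-sample t-test, normal approximation):
z_β = d · √(n/2) - z_{α/2}
z_β = 0.6 · √(74/2) - 3.291
z_β = 0.6 · 6.083 - 3.291
z_β = 0.359

Power = Φ(z_β) = Φ(0.359) ≈ 0.640

Effect size d = 0.6 is medium by Cohen's convention (0.2/0.5/0.8).

Threshold: power ≥ 0.80 is conventionally adequate.
Power ≈ 0.64 → the study is underpowered (power < 0.80).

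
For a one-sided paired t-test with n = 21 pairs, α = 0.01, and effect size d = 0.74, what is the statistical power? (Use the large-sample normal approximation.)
Power ≈ 0.86

Power calculation (paired t-test, normal approximation):
z_β = d · √n - z_α
z_β = 0.74 · √21 - 2.326
z_β = 0.74 · 4.583 - 2.326
z_β = 1.065

Power = Φ(z_β) = Φ(1.065) ≈ 0.857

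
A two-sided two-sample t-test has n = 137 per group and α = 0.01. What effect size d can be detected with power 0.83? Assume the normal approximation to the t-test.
d ≈ 0.43

Minimum detectable effect (two-sample t-test, normal approximation):
d = (z_{α/2} + z_β) / √(n/2)
d = (2.576 + 0.954) / √(137/2)
d = 3.530 / 8.276
d ≈ 0.43

By Cohen's convention (0.2 small / 0.5 medium / 0.8 large): small effect.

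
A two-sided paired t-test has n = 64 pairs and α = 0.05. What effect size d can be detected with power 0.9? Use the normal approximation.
d ≈ 0.41

Minimum detectable effect (paired t-test, normal approximation):
d = (z_{α/2} + z_β) / √n
d = (1.960 + 1.282) / √64
d = 3.242 / 8.000
d ≈ 0.41

By Cohen's convention (0.2 small / 0.5 medium / 0.8 large): small effect.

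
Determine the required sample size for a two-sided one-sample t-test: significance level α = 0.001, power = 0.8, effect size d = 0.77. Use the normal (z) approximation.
n = 29

Sample size formula (one-sample t-test, normal approximation):
n = ((z_{α/2} + z_β) / d)²

z_{α/2} = 3.291 (for α = 0.001, two-sided)
z_β = 0.842 (for power = 0.8)
d = 0.77

n = ((3.291 + 0.842) / 0.77)²
n = (5.368)²
n ≈ 28.82
Round up to the next whole number: n = 29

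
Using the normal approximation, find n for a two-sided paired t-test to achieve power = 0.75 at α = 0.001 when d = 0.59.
n = 46 pairs

Sample size formula (paired t-test, normal approximation):
n = ((z_{α/2} + z_β) / d)²

z_{α/2} = 3.291 (for α = 0.001, two-sided)
z_β = 0.674 (for power = 0.75)
d = 0.59

n = ((3.291 + 0.674) / 0.59)²
n = (6.720)²
n ≈ 45.16
Round up to the next whole number: n = 46 pairs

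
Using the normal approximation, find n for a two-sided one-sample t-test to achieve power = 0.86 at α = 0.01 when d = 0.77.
n = 23

Sample size formula (one-sample t-test, normal approximation):
n = ((z_{α/2} + z_β) / d)²

z_{α/2} = 2.576 (for α = 0.01, two-sided)
z_β = 1.080 (for power = 0.86)
d = 0.77

n = ((2.576 + 1.080) / 0.77)²
n = (4.748)²
n ≈ 22.54
Round up to the next whole number: n = 23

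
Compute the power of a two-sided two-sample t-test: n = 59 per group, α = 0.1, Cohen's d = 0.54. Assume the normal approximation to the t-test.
Power ≈ 0.90

Power calculation (two-sample t-test, normal approximation):
z_β = d · √(n/2) - z_{α/2}
z_β = 0.54 · √(59/2) - 1.645
z_β = 0.54 · 5.431 - 1.645
z_β = 1.288

Power = Φ(z_β) = Φ(1.288) ≈ 0.901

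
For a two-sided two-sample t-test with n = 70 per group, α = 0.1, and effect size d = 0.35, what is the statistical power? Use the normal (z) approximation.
Power ≈ 0.66

Power calculation (two-sample t-test, normal approximation):
z_β = d · √(n/2) - z_{α/2}
z_β = 0.35 · √(70/2) - 1.645
z_β = 0.35 · 5.916 - 1.645
z_β = 0.426

Power = Φ(z_β) = Φ(0.426) ≈ 0.665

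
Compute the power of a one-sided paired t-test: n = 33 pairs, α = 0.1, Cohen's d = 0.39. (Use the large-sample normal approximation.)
Power ≈ 0.83

Power calculation (paired t-test, normal approximation):
z_β = d · √n - z_α
z_β = 0.39 · √33 - 1.282
z_β = 0.39 · 5.745 - 1.282
z_β = 0.959

Power = Φ(z_β) = Φ(0.959) ≈ 0.831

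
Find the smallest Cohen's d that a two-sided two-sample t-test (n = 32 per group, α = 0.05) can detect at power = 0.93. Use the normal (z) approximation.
d ≈ 0.86

Minimum detectable effect (two-sample t-test, normal approximation):
d = (z_{α/2} + z_β) / √(n/2)
d = (1.960 + 1.476) / √(32/2)
d = 3.436 / 4.000
d ≈ 0.86

By Cohen's convention (0.2 small / 0.5 medium / 0.8 large): large effect.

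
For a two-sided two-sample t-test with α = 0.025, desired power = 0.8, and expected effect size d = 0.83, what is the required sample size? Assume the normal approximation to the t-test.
n = 28 per group

Sample size formula (two-sample t-test, normal approximation):
n = 2 · ((z_{α/2} + z_β) / d)²

z_{α/2} = 2.241 (for α = 0.025, two-sided)
z_β = 0.842 (for power = 0.8)
d = 0.83

n = 2 · ((2.241 + 0.842) / 0.83)²
n = 2 · (3.714)²
n ≈ 27.59
Round up to the next whole number: n = 28 per group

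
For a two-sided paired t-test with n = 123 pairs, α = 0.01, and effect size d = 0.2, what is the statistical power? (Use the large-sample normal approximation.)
Power ≈ 0.36

Power calculation (paired t-test, normal approximation):
z_β = d · √n - z_{α/2}
z_β = 0.2 · √123 - 2.576
z_β = 0.2 · 11.091 - 2.576
z_β = -0.358

Power = Φ(z_β) = Φ(-0.358) ≈ 0.360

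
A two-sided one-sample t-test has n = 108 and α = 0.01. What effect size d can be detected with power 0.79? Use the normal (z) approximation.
d ≈ 0.33

Minimum detectable effect (one-sample t-test, normal approximation):
d = (z_{α/2} + z_β) / √n
d = (2.576 + 0.806) / √108
d = 3.382 / 10.392
d ≈ 0.33

By Cohen's convention (0.2 small / 0.5 medium / 0.8 large): small effect.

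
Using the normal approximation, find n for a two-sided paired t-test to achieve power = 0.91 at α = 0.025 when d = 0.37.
n = 94 pairs

Sample size formula (paired t-test, normal approximation):
n = ((z_{α/2} + z_β) / d)²

z_{α/2} = 2.241 (for α = 0.025, two-sided)
z_β = 1.341 (for power = 0.91)
d = 0.37

n = ((2.241 + 1.341) / 0.37)²
n = (9.681)²
n ≈ 93.72
Round up to the next whole number: n = 94 pairs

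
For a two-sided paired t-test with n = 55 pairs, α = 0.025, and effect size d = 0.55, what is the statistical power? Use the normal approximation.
Power ≈ 0.97

Power calculation (paired t-test, normal approximation):
z_β = d · √n - z_{α/2}
z_β = 0.55 · √55 - 2.241
z_β = 0.55 · 7.416 - 2.241
z_β = 1.838

Power = Φ(z_β) = Φ(1.838) ≈ 0.967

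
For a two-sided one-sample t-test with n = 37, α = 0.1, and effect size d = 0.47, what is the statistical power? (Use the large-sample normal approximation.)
Power ≈ 0.89

Power calculation (one-sample t-test, normal approximation):
z_β = d · √n - z_{α/2}
z_β = 0.47 · √37 - 1.645
z_β = 0.47 · 6.083 - 1.645
z_β = 1.214

Power = Φ(z_β) = Φ(1.214) ≈ 0.888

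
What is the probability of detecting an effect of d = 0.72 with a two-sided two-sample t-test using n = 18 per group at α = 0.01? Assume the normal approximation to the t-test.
Power ≈ 0.34

Power calculation (two-sample t-test, normal approximation):
z_β = d · √(n/2) - z_{α/2}
z_β = 0.72 · √(18/2) - 2.576
z_β = 0.72 · 3.000 - 2.576
z_β = -0.416

Power = Φ(z_β) = Φ(-0.416) ≈ 0.339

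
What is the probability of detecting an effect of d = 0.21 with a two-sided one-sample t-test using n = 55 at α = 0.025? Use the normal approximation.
Power ≈ 0.25

Power calculation (one-sample t-test, normal approximation):
z_β = d · √n - z_{α/2}
z_β = 0.21 · √55 - 2.241
z_β = 0.21 · 7.416 - 2.241
z_β = -0.684

Power = Φ(z_β) = Φ(-0.684) ≈ 0.247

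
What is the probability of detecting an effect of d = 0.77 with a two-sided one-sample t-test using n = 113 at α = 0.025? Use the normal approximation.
Power ≈ 1.00

Power calculation (one-sample t-test, normal approximation):
z_β = d · √n - z_{α/2}
z_β = 0.77 · √113 - 2.241
z_β = 0.77 · 10.630 - 2.241
z_β = 5.944

Power = Φ(z_β) = Φ(5.944) ≈ 1.000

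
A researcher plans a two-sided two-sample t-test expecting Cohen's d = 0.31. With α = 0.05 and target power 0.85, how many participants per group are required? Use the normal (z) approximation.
n = 187 per group

Sample size formula (two-sample t-test, normal approximation):
n = 2 · ((z_{α/2} + z_β) / d)²

z_{α/2} = 1.960 (for α = 0.05, two-sided)
z_β = 1.036 (for power = 0.85)
d = 0.31

n = 2 · ((1.960 + 1.036) / 0.31)²
n = 2 · (9.665)²
n ≈ 186.82
Round up to the next whole number: n = 187 per group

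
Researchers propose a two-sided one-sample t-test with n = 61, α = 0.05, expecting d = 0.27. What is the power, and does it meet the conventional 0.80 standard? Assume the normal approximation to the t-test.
Power ≈ 0.56; the study is underpowered (power < 0.80)

Power calculation (one-sample t-test, normal approximation):
z_β = d · √n - z_{α/2}
z_β = 0.27 · √61 - 1.960
z_β = 0.27 · 7.810 - 1.960
z_β = 0.149

Power = Φ(z_β) = Φ(0.149) ≈ 0.559

Effect size d = 0.27 is small by Cohen's convention (0.2/0.5/0.8).

Threshold: power ≥ 0.80 is conventionally adequate.
Power ≈ 0.56 → the study is underpowered (power < 0.80).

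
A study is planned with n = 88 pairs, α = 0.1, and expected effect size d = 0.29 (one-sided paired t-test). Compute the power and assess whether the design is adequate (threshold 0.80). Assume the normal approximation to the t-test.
Power ≈ 0.92; the study is adequately powered (power ≥ 0.80)

Power calculation (paired t-test, normal approximation):
z_β = d · √n - z_α
z_β = 0.29 · √88 - 1.282
z_β = 0.29 · 9.381 - 1.282
z_β = 1.439

Power = Φ(z_β) = Φ(1.439) ≈ 0.925

Effect size d = 0.29 is small by Cohen's convention (0.2/0.5/0.8).

Threshold: power ≥ 0.80 is conventionally adequate.
Power ≈ 0.92 → the study is adequately powered (power ≥ 0.80).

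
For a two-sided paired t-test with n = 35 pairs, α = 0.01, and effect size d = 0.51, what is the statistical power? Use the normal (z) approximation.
Power ≈ 0.67

Power calculation (paired t-test, normal approximation):
z_β = d · √n - z_{α/2}
z_β = 0.51 · √35 - 2.576
z_β = 0.51 · 5.916 - 2.576
z_β = 0.441

Power = Φ(z_β) = Φ(0.441) ≈ 0.671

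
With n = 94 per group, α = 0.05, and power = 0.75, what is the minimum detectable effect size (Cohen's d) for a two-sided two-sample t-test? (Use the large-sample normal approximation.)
d ≈ 0.38

Minimum detectable effect (two-sample t-test, normal approximation):
d = (z_{α/2} + z_β) / √(n/2)
d = (1.960 + 0.674) / √(94/2)
d = 2.634 / 6.856
d ≈ 0.38

By Cohen's convention (0.2 small / 0.5 medium / 0.8 large): small effect.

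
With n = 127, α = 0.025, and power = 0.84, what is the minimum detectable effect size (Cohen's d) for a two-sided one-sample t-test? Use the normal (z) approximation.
d ≈ 0.29

Minimum detectable effect (one-sample t-test, normal approximation):
d = (z_{α/2} + z_β) / √n
d = (2.241 + 0.994) / √127
d = 3.236 / 11.269
d ≈ 0.29

By Cohen's convention (0.2 small / 0.5 medium / 0.8 large): small effect.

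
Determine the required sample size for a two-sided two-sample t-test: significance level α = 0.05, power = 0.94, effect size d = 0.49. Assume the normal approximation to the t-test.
n = 103 per group

Sample size formula (two-sample t-test, normal approximation):
n = 2 · ((z_{α/2} + z_β) / d)²

z_{α/2} = 1.960 (for α = 0.05, two-sided)
z_β = 1.555 (for power = 0.94)
d = 0.49

n = 2 · ((1.960 + 1.555) / 0.49)²
n = 2 · (7.173)²
n ≈ 102.90
Round up to the next whole number: n = 103 per group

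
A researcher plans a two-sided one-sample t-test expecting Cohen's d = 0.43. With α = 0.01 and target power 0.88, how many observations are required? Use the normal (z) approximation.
n = 77

Sample size formula (one-sample t-test, normal approximation):
n = ((z_{α/2} + z_β) / d)²

z_{α/2} = 2.576 (for α = 0.01, two-sided)
z_β = 1.175 (for power = 0.88)
d = 0.43

n = ((2.576 + 1.175) / 0.43)²
n = (8.723)²
n ≈ 76.09
Round up to the next whole number: n = 77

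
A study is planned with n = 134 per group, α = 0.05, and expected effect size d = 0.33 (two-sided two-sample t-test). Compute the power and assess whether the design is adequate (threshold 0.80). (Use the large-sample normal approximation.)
Power ≈ 0.77; the study is underpowered (power < 0.80)

Power calculation (two-sample t-test, normal approximation):
z_β = d · √(n/2) - z_{α/2}
z_β = 0.33 · √(134/2) - 1.960
z_β = 0.33 · 8.185 - 1.960
z_β = 0.741

Power = Φ(z_β) = Φ(0.741) ≈ 0.771

Effect size d = 0.33 is small by Cohen's convention (0.2/0.5/0.8).

Threshold: power ≥ 0.80 is conventionally adequate.
Power ≈ 0.77 → the study is underpowered (power < 0.80).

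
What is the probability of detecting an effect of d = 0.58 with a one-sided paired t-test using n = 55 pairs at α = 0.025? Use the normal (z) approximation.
Power ≈ 0.99

Power calculation (paired t-test, normal approximation):
z_β = d · √n - z_α
z_β = 0.58 · √55 - 1.960
z_β = 0.58 · 7.416 - 1.960
z_β = 2.341

Power = Φ(z_β) = Φ(2.341) ≈ 0.990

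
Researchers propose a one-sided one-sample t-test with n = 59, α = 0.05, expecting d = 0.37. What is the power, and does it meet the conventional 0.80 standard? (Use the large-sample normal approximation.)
Power ≈ 0.88; the study is adequately powered (power ≥ 0.80)

Power calculation (one-sample t-test, normal approximation):
z_β = d · √n - z_α
z_β = 0.37 · √59 - 1.645
z_β = 0.37 · 7.681 - 1.645
z_β = 1.197

Power = Φ(z_β) = Φ(1.197) ≈ 0.884

Effect size d = 0.37 is small by Cohen's convention (0.2/0.5/0.8).

Threshold: power ≥ 0.80 is conventionally adequate.
Power ≈ 0.88 → the study is adequately powered (power ≥ 0.80).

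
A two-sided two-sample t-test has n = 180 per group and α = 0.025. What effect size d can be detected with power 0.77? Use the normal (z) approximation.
d ≈ 0.31

Minimum detectable effect (two-sample t-test, normal approximation):
d = (z_{α/2} + z_β) / √(n/2)
d = (2.241 + 0.739) / √(180/2)
d = 2.980 / 9.487
d ≈ 0.31

By Cohen's convention (0.2 small / 0.5 medium / 0.8 large): small effect.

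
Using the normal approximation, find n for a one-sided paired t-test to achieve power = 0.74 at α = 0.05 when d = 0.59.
n = 16 pairs

Sample size formula (paired t-test, normal approximation):
n = ((z_α + z_β) / d)²

z_α = 1.645 (for α = 0.05, one-sided)
z_β = 0.643 (for power = 0.74)
d = 0.59

n = ((1.645 + 0.643) / 0.59)²
n = (3.878)²
n ≈ 15.04
Round up to the next whole number: n = 16 pairs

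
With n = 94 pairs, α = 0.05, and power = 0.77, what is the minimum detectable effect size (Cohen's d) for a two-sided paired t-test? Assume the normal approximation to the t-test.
d ≈ 0.28

Minimum detectable effect (paired t-test, normal approximation):
d = (z_{α/2} + z_β) / √n
d = (1.960 + 0.739) / √94
d = 2.699 / 9.695
d ≈ 0.28

By Cohen's convention (0.2 small / 0.5 medium / 0.8 large): small effect.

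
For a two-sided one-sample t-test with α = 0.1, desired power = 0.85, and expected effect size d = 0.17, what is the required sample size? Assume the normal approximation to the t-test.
n = 249

Sample size formula (one-sample t-test, normal approximation):
n = ((z_{α/2} + z_β) / d)²

z_{α/2} = 1.645 (for α = 0.1, two-sided)
z_β = 1.036 (for power = 0.85)
d = 0.17

n = ((1.645 + 1.036) / 0.17)²
n = (15.771)²
n ≈ 248.72
Round up to the next whole number: n = 249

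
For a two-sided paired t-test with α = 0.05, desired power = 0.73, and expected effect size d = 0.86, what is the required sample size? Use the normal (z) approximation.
n = 9 pairs

Sample size formula (paired t-test, normal approximation):
n = ((z_{α/2} + z_β) / d)²

z_{α/2} = 1.960 (for α = 0.05, two-sided)
z_β = 0.613 (for power = 0.73)
d = 0.86

n = ((1.960 + 0.613) / 0.86)²
n = (2.992)²
n ≈ 8.95
Round up to the next whole number: n = 9 pairs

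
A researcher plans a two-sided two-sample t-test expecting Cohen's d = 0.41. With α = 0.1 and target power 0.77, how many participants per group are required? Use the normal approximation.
n = 68 per group

Sample size formula (two-sample t-test, normal approximation):
n = 2 · ((z_{α/2} + z_β) / d)²

z_{α/2} = 1.645 (for α = 0.1, two-sided)
z_β = 0.739 (for power = 0.77)
d = 0.41

n = 2 · ((1.645 + 0.739) / 0.41)²
n = 2 · (5.815)²
n ≈ 67.63
Round up to the next whole number: n = 68 per group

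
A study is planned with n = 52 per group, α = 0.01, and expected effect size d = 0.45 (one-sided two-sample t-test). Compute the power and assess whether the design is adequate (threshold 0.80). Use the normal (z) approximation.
Power ≈ 0.49; the study is underpowered (power < 0.80)

Power calculation (two-sample t-test, normal approximation):
z_β = d · √(n/2) - z_α
z_β = 0.45 · √(52/2) - 2.326
z_β = 0.45 · 5.099 - 2.326
z_β = -0.032

Power = Φ(z_β) = Φ(-0.032) ≈ 0.487

Effect size d = 0.45 is small by Cohen's convention (0.2/0.5/0.8).

Threshold: power ≥ 0.80 is conventionally adequate.
Power ≈ 0.49 → the study is underpowered (power < 0.80).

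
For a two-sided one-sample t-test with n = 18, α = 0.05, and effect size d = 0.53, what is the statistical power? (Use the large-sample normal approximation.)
Power ≈ 0.61

Power calculation (one-sample t-test, normal approximation):
z_β = d · √n - z_{α/2}
z_β = 0.53 · √18 - 1.960
z_β = 0.53 · 4.243 - 1.960
z_β = 0.289

Power = Φ(z_β) = Φ(0.289) ≈ 0.614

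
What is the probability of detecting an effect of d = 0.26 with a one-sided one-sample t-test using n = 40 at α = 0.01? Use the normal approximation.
Power ≈ 0.25

Power calculation (one-sample t-test, normal approximation):
z_β = d · √n - z_α
z_β = 0.26 · √40 - 2.326
z_β = 0.26 · 6.325 - 2.326
z_β = -0.682

Power = Φ(z_β) = Φ(-0.682) ≈ 0.248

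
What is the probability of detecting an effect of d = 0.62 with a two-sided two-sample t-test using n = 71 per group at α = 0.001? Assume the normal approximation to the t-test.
Power ≈ 0.66

Power calculation (two-sample t-test, normal approximation):
z_β = d · √(n/2) - z_{α/2}
z_β = 0.62 · √(71/2) - 3.291
z_β = 0.62 · 5.958 - 3.291
z_β = 0.404

Power = Φ(z_β) = Φ(0.404) ≈ 0.657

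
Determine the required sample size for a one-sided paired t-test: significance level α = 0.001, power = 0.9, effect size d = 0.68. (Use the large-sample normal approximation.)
n = 42 pairs

Sample size formula (paired t-test, normal approximation):
n = ((z_α + z_β) / d)²

z_α = 3.090 (for α = 0.001, one-sided)
z_β = 1.282 (for power = 0.9)
d = 0.68

n = ((3.090 + 1.282) / 0.68)²
n = (6.429)²
n ≈ 41.33
Round up to the next whole number: n = 42 pairs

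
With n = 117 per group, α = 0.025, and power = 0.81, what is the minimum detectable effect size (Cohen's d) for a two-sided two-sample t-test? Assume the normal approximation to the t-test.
d ≈ 0.41

Minimum detectable effect (two-sample t-test, normal approximation):
d = (z_{α/2} + z_β) / √(n/2)
d = (2.241 + 0.878) / √(117/2)
d = 3.119 / 7.649
d ≈ 0.41

By Cohen's convention (0.2 small / 0.5 medium / 0.8 large): small effect.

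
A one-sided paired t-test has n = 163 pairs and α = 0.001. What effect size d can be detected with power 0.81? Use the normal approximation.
d ≈ 0.31

Minimum detectable effect (paired t-test, normal approximation):
d = (z_α + z_β) / √n
d = (3.090 + 0.878) / √163
d = 3.968 / 12.767
d ≈ 0.31

By Cohen's convention (0.2 small / 0.5 medium / 0.8 large): small effect.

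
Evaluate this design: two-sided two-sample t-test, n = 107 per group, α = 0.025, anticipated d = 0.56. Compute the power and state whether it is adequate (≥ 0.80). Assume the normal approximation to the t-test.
Power ≈ 0.97; the study is adequately powered (power ≥ 0.80)

Power calculation (two-sample t-test, normal approximation):
z_β = d · √(n/2) - z_{α/2}
z_β = 0.56 · √(107/2) - 2.241
z_β = 0.56 · 7.314 - 2.241
z_β = 1.855

Power = Φ(z_β) = Φ(1.855) ≈ 0.968

Effect size d = 0.56 is medium by Cohen's convention (0.2/0.5/0.8).

Threshold: power ≥ 0.80 is conventionally adequate.
Power ≈ 0.97 → the study is adequately powered (power ≥ 0.80).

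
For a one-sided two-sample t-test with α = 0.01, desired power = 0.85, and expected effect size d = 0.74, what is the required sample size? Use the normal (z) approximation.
n = 42 per group

Sample size formula (two-sample t-test, normal approximation):
n = 2 · ((z_α + z_β) / d)²

z_α = 2.326 (for α = 0.01, one-sided)
z_β = 1.036 (for power = 0.85)
d = 0.74

n = 2 · ((2.326 + 1.036) / 0.74)²
n = 2 · (4.543)²
n ≈ 41.28
Round up to the next whole number: n = 42 per group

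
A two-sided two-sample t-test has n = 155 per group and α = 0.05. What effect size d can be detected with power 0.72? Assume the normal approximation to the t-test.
d ≈ 0.29

Minimum detectable effect (two-sample t-test, normal approximation):
d = (z_{α/2} + z_β) / √(n/2)
d = (1.960 + 0.583) / √(155/2)
d = 2.543 / 8.803
d ≈ 0.29

By Cohen's convention (0.2 small / 0.5 medium / 0.8 large): small effect.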